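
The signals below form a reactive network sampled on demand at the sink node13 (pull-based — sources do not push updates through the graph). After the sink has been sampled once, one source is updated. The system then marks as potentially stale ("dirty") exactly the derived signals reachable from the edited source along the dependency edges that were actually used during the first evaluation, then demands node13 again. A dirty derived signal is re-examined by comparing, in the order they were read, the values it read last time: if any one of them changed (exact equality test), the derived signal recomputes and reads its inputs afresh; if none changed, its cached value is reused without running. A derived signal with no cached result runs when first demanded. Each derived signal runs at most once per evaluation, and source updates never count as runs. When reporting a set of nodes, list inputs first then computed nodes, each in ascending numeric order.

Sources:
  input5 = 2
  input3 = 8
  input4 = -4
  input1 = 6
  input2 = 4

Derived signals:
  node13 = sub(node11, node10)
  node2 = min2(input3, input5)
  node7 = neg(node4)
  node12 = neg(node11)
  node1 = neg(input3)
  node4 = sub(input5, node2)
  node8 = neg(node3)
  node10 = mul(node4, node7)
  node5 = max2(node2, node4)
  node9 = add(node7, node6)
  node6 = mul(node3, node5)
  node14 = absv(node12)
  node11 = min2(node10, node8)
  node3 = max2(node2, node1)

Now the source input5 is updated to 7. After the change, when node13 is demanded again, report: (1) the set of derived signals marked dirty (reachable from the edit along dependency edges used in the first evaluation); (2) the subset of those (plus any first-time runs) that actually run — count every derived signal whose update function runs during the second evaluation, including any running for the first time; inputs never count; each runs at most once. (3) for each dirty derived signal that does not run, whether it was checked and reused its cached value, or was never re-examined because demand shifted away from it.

Initial pass — values computed on the first demand:
  node1 = neg(8) = -8
  node2 = min2(8, 2) = 2
  node3 = max2(2, -8) = 2
  node4 = sub(2, 2) = 0
  node7 = neg(0) = 0
  node8 = neg(2) = -2
  node10 = mul(0, 0) = 0
  node11 = min2(0, -2) = -2
  node13 = sub(-2, 0) = -2

Second demand — change propagation:
  node2: re-runs because input5 2->7; new result 7.
  node3: re-runs because node2 2->7; new result 7.
  node4: re-runs because input5 2->7; node2 2->7; new result 0 (unchanged).
  node7: re-examined; everything it read last time is the same (node4 unchanged) — cache 0 kept, no run.
  node8: re-runs because node3 2->7; new result -7.
  node10: re-examined; everything it read last time is the same (node4 unchanged, node7 unchanged) — cache 0 kept, no run.
  node11: re-runs because node8 -2->-7; new result -7.
  node13: re-runs because node11 -2->-7; new result -7.

The important point: at node7 every value read last time is unchanged, so the dirty flag clears without a run.

Dirty set: node2, node3, node4, node7, node8, node10, node11, node13.
Run set: node2, node3, node4, node8, node11, node13 (6 run).
Re-examined without running (cache reused): node7, node10.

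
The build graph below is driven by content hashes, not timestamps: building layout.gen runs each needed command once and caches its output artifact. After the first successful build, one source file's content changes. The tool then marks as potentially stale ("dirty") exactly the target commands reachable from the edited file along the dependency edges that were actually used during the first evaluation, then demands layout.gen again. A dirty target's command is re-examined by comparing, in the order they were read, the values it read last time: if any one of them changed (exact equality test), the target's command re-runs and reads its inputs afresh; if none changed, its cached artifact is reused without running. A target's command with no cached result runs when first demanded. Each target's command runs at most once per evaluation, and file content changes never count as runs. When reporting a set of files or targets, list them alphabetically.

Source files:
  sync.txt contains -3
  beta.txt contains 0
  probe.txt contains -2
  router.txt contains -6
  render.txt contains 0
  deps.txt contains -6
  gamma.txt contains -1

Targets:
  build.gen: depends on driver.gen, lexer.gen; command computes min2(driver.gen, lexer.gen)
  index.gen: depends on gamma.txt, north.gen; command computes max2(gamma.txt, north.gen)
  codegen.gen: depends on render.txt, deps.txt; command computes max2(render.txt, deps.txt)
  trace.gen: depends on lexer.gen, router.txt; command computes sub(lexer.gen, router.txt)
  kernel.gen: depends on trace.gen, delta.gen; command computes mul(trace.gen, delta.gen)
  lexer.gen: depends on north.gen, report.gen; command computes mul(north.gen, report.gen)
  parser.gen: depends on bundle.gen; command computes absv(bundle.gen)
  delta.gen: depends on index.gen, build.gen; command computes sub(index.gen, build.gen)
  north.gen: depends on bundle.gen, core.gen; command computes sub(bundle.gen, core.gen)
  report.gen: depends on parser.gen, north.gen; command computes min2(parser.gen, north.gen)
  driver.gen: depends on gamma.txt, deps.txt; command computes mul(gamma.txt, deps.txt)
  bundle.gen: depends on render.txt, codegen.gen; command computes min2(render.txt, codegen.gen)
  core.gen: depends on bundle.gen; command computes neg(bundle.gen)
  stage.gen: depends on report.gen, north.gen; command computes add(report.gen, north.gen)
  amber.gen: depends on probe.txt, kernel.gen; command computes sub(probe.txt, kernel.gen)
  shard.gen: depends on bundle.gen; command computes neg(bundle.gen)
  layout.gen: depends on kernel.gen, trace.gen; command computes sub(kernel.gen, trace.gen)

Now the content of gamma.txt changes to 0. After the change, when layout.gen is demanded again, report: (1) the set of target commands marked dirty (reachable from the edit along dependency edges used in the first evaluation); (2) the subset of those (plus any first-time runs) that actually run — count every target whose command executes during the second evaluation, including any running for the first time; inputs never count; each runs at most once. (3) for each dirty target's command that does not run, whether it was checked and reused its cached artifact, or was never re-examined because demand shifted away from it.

Initial pass — values computed on the first demand:
  codegen.gen = max2(0, -6) = 0
  bundle.gen = min2(0, 0) = 0
  core.gen = neg(0) = 0
  driver.gen = mul(-1, -6) = 6
  north.gen = sub(0, 0) = 0
  index.gen = max2(-1, 0) = 0
  parser.gen = absv(0) = 0
  report.gen = min2(0, 0) = 0
  lexer.gen = mul(0, 0) = 0
  build.gen = min2(6, 0) = 0
  delta.gen = sub(0, 0) = 0
  trace.gen = sub(0, -6) = 6
  kernel.gen = mul(6, 0) = 0
  layout.gen = sub(0, 6) = -6

Second demand — change propagation:
  driver.gen: re-runs because gamma.txt -1->0; new result 0.
  build.gen: re-runs because driver.gen 6->0; new result 0 (unchanged).
  index.gen: re-runs because gamma.txt -1->0; new result 0 (unchanged).
  delta.gen: re-examined; everything it read last time is the same (index.gen unchanged, build.gen unchanged) — cache 0 kept, no run.
  kernel.gen: re-examined; everything it read last time is the same (trace.gen unchanged, delta.gen unchanged) — cache 0 kept, no run.
  layout.gen: re-examined; everything it read last time is the same (kernel.gen unchanged, trace.gen unchanged) — cache -6 kept, no run.

The important point: at delta.gen every value read last time is unchanged, so the dirty flag clears without a run.

Dirty set: build.gen, delta.gen, driver.gen, index.gen, kernel.gen, layout.gen.
Run set: build.gen, driver.gen, index.gen (3 run).
Re-examined without running (cache reused): delta.gen, kernel.gen, layout.gen.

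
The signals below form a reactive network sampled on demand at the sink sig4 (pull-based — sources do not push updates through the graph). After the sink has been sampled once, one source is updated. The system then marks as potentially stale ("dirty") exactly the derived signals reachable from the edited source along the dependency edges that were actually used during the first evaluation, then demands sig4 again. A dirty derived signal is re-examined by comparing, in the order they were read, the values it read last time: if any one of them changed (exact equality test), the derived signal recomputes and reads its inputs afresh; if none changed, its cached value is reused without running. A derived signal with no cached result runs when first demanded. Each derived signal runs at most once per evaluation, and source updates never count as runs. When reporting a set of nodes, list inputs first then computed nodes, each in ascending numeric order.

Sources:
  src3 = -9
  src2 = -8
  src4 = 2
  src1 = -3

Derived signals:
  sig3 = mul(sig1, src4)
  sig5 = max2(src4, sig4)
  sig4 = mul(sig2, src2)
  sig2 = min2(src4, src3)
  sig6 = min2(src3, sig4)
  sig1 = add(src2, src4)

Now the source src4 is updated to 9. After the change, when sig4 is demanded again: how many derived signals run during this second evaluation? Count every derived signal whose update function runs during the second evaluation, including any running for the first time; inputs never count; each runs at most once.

Initial pass — values computed on the first demand:
  sig2 = min2(2, -9) = -9
  sig4 = mul(-9, -8) = 72

Second demand — change propagation:
  sig2: re-runs because src4 2->9; new result -9 (unchanged).
  sig4: re-examined; everything it read last time is the same (sig2 unchanged, src2 unchanged) — cache 72 kept, no run.

The important point: sig2 recomputes to an identical value, and the output ends up unchanged.

Run set: sig2 (1 run).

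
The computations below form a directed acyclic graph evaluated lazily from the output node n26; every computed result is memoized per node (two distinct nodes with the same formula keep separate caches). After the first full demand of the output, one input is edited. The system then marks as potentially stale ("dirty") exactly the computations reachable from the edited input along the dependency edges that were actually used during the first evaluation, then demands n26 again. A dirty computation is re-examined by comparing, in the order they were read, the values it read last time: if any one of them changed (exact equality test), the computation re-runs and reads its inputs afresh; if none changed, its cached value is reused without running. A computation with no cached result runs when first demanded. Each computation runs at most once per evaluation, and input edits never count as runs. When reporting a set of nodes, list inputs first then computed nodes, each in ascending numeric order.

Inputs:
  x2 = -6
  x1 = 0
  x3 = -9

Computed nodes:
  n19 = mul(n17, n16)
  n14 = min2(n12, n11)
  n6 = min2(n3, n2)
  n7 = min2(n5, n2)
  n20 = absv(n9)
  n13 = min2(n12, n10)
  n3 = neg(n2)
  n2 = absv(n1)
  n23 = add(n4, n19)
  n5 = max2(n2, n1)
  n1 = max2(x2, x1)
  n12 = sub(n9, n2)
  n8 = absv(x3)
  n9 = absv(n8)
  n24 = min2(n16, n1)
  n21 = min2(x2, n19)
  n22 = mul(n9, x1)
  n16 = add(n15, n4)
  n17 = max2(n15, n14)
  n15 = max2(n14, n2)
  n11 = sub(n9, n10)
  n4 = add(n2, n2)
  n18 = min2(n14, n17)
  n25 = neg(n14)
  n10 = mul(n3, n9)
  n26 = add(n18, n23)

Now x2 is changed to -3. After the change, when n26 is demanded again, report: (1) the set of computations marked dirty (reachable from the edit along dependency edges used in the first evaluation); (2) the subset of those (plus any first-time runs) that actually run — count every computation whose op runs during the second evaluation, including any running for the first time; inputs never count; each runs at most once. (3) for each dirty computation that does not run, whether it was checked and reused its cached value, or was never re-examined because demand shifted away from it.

The edit dirties: n1, n2, n3, n4, n10, n11, n12, n14, n15, n16, n17, n18, n19, n23, n26.
1 computations run: n1.
Cache hits after checking: n2, n3, n4, n10, n11, n12, n14, n15, n16, n17, n18, n19, n23, n26.
Note the absorption at n1: it re-runs yet its value is the same, leaving the output's value untouched.

First demand of the output computes:
  n1 = max2(-6, 0) = 0
  n2 = absv(0) = 0
  n3 = neg(0) = 0
  n4 = add(0, 0) = 0
  n8 = absv(-9) = 9
  n9 = absv(9) = 9
  n10 = mul(0, 9) = 0
  n11 = sub(9, 0) = 9
  n12 = sub(9, 0) = 9
  n14 = min2(9, 9) = 9
  n15 = max2(9, 0) = 9
  n16 = add(9, 0) = 9
  n17 = max2(9, 9) = 9
  n18 = min2(9, 9) = 9
  n19 = mul(9, 9) = 81
  n23 = add(0, 81) = 81
  n26 = add(9, 81) = 90

After the edit, cleaning proceeds:
  n1: a read changed (x2 -6->-3) — executes, giving 0 — identical to its old value.
  n2: dirty, but its reads are unchanged (n1 unchanged); cached 0 stands.
  n3: dirty, but its reads are unchanged (n2 unchanged); cached 0 stands.
  n4: dirty, but its reads are unchanged (n2 unchanged, n2 unchanged); cached 0 stands.
  n10: dirty, but its reads are unchanged (n3 unchanged, n9 unchanged); cached 0 stands.
  n11: dirty, but its reads are unchanged (n9 unchanged, n10 unchanged); cached 9 stands.
  n12: dirty, but its reads are unchanged (n9 unchanged, n2 unchanged); cached 9 stands.
  n14: dirty, but its reads are unchanged (n12 unchanged, n11 unchanged); cached 9 stands.
  n15: dirty, but its reads are unchanged (n14 unchanged, n2 unchanged); cached 9 stands.
  n16: dirty, but its reads are unchanged (n15 unchanged, n4 unchanged); cached 9 stands.
  n17: dirty, but its reads are unchanged (n15 unchanged, n14 unchanged); cached 9 stands.
  n18: dirty, but its reads are unchanged (n14 unchanged, n17 unchanged); cached 9 stands.
  n19: dirty, but its reads are unchanged (n17 unchanged, n16 unchanged); cached 81 stands.
  n23: dirty, but its reads are unchanged (n4 unchanged, n19 unchanged); cached 81 stands.
  n26: dirty, but its reads are unchanged (n18 unchanged, n23 unchanged); cached 90 stands.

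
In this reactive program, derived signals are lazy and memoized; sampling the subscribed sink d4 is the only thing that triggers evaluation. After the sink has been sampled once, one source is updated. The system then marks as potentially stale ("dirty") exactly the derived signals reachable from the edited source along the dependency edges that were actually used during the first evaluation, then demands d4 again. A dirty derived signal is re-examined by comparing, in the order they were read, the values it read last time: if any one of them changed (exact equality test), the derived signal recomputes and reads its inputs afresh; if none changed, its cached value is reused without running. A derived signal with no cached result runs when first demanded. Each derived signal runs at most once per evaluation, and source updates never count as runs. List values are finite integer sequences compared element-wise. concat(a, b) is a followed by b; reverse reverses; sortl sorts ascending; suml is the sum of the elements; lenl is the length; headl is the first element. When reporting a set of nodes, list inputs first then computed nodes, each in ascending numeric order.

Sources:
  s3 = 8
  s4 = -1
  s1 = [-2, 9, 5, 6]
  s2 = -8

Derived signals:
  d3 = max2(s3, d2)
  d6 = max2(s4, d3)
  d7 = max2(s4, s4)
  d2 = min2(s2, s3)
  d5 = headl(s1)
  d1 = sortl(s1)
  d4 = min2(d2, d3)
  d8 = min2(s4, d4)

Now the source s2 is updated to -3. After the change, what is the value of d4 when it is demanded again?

Demanding d4 again yields -3.

First demand of the output computes:
  d2 = min2(-8, 8) = -8
  d3 = max2(8, -8) = 8
  d4 = min2(-8, 8) = -8

After the edit, cleaning proceeds:
  d2: a read changed (s2 -8->-3) — executes, giving -3.
  d3: a read changed (d2 -8->-3) — executes, giving 8 — identical to its old value.
  d4: a read changed (d2 -8->-3) — executes, giving -3.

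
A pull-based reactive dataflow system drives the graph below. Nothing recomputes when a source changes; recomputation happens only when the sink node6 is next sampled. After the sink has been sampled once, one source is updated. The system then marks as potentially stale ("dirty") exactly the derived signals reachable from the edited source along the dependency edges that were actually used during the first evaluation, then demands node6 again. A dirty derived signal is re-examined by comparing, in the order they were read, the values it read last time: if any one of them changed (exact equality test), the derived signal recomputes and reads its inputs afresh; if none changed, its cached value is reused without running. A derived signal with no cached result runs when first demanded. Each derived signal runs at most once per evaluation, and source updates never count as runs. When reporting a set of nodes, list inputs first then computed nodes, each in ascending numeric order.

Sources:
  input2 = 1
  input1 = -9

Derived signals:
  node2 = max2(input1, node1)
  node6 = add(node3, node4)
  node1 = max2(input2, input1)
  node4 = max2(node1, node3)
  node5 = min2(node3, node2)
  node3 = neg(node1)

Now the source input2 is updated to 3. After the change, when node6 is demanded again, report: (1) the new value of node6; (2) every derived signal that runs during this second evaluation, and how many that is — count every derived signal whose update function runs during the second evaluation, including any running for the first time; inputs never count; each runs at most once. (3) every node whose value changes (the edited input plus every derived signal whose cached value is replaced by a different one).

First evaluation (everything demanded from the output):
  node1 = max2(1, -9) = 1
  node3 = neg(1) = -1
  node4 = max2(1, -1) = 1
  node6 = add(-1, 1) = 0

Propagation after the edit:
  node1: runs — input2 1->3; result 3.
  node3: runs — node1 1->3; result -3.
  node4: runs — node1 1->3; node3 -1->-3; result 3.
  node6: runs — node3 -1->-3; node4 1->3; result 0 (same value as before).

New value of node6: 0.
Derived signals that run: node1, node3, node4, node6 — 4 in total.
Values that change: input2, node1, node3, node4.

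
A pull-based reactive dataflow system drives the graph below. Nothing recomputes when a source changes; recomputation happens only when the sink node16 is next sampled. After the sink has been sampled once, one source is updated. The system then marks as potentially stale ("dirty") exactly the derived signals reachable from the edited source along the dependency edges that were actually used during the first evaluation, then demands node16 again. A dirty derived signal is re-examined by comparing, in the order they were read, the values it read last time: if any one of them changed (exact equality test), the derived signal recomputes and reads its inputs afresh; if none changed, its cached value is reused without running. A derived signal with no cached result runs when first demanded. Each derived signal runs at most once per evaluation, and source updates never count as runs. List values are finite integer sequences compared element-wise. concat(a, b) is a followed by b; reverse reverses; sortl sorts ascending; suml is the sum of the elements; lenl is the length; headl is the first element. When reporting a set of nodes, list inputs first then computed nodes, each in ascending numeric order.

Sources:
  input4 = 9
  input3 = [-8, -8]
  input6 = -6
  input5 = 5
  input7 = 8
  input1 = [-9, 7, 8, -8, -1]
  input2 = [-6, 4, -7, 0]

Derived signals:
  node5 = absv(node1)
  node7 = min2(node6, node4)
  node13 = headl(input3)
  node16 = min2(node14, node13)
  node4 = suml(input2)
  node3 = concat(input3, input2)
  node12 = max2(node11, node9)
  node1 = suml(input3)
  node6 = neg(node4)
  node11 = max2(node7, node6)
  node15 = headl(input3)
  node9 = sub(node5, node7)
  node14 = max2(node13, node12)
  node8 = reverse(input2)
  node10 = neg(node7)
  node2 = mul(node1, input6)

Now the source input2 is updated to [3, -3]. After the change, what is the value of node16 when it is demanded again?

New value of node16: -8.

First evaluation (everything demanded from the output):
  node1 = suml([-8, -8]) = -16
  node4 = suml([-6, 4, -7, 0]) = -9
  node5 = absv(-16) = 16
  node6 = neg(-9) = 9
  node7 = min2(9, -9) = -9
  node9 = sub(16, -9) = 25
  node11 = max2(-9, 9) = 9
  node12 = max2(9, 25) = 25
  node13 = headl([-8, -8]) = -8
  node14 = max2(-8, 25) = 25
  node16 = min2(25, -8) = -8

Propagation after the edit:
  node4: runs — input2 [-6, 4, -7, 0]->[3, -3]; result 0.
  node6: runs — node4 -9->0; result 0.
  node7: runs — node6 9->0; node4 -9->0; result 0.
  node9: runs — node7 -9->0; result 16.
  node11: runs — node7 -9->0; node6 9->0; result 0.
  node12: runs — node11 9->0; node9 25->16; result 16.
  node14: runs — node12 25->16; result 16.
  node16: runs — node14 25->16; result -8 (same value as before).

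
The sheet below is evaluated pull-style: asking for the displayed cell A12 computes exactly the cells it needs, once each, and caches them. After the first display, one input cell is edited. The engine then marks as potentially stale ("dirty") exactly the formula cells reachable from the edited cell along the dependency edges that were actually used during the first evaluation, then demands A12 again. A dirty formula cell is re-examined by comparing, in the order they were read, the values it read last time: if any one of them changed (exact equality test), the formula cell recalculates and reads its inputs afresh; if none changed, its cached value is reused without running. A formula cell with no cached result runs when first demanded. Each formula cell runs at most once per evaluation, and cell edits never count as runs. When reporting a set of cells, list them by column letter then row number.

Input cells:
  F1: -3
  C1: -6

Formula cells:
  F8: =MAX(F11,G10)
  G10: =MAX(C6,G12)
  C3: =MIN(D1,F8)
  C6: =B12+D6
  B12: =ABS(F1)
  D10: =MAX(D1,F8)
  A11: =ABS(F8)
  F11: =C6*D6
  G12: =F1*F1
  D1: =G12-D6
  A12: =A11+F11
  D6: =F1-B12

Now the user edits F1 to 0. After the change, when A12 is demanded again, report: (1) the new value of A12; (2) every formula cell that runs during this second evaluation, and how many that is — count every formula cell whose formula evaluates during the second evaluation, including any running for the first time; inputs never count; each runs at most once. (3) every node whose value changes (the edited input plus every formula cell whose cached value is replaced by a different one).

Demanding A12 again yields 0.
9 formula cells run: A11, A12, B12, C6, D6, F8, F11, G10, G12.
The nodes whose values change: A11, A12, B12, C6, D6, F1, F8, F11, G10, G12.

First demand of the output computes:
  B12 = ABS(-3) = 3
  D6 = -3 - 3 = -6
  C6 = 3 + -6 = -3
  F11 = -3 * -6 = 18
  G12 = -3 * -3 = 9
  G10 = MAX(-3, 9) = 9
  F8 = MAX(18, 9) = 18
  A11 = ABS(18) = 18
  A12 = 18 + 18 = 36

After the edit, cleaning proceeds:
  B12: a read changed (F1 -3->0) — executes, giving 0.
  D6: a read changed (F1 -3->0; B12 3->0) — executes, giving 0.
  C6: a read changed (B12 3->0; D6 -6->0) — executes, giving 0.
  F11: a read changed (C6 -3->0; D6 -6->0) — executes, giving 0.
  G12: a read changed (F1 -3->0; F1 -3->0) — executes, giving 0.
  G10: a read changed (C6 -3->0; G12 9->0) — executes, giving 0.
  F8: a read changed (F11 18->0; G10 9->0) — executes, giving 0.
  A11: a read changed (F8 18->0) — executes, giving 0.
  A12: a read changed (A11 18->0; F11 18->0) — executes, giving 0.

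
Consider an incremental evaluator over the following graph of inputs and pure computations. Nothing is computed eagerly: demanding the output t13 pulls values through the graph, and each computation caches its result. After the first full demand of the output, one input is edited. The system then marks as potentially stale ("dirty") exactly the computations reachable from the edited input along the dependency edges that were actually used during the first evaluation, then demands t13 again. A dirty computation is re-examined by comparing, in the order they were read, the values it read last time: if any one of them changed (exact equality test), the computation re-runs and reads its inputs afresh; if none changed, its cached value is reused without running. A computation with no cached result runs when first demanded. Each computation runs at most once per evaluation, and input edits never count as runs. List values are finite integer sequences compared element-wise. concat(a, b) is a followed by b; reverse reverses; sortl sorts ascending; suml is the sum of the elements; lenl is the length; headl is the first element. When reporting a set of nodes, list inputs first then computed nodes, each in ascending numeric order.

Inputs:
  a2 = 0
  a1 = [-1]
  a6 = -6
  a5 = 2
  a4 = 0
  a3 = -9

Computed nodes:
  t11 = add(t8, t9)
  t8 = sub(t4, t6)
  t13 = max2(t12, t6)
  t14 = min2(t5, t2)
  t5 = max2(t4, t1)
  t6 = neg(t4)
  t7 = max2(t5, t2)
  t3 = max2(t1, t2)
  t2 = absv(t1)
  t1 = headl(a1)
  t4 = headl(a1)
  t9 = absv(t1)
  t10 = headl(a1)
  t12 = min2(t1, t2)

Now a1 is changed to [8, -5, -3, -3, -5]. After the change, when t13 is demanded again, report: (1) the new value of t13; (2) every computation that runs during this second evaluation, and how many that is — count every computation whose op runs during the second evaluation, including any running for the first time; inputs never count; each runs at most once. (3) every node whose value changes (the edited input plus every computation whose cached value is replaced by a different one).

Initial pass — values computed on the first demand:
  t1 = headl([-1]) = -1
  t2 = absv(-1) = 1
  t4 = headl([-1]) = -1
  t6 = neg(-1) = 1
  t12 = min2(-1, 1) = -1
  t13 = max2(-1, 1) = 1

Second demand — change propagation:
  t1: re-runs because a1 [-1]->[8, -5, -3, -3, -5]; new result 8.
  t2: re-runs because t1 -1->8; new result 8.
  t4: re-runs because a1 [-1]->[8, -5, -3, -3, -5]; new result 8.
  t6: re-runs because t4 -1->8; new result -8.
  t12: re-runs because t1 -1->8; t2 1->8; new result 8.
  t13: re-runs because t12 -1->8; t6 1->-8; new result 8.

t13 now evaluates to 8.
Run set: t1, t2, t4, t6, t12, t13 (6 run).
Changed values: a1, t1, t2, t4, t6, t12, t13.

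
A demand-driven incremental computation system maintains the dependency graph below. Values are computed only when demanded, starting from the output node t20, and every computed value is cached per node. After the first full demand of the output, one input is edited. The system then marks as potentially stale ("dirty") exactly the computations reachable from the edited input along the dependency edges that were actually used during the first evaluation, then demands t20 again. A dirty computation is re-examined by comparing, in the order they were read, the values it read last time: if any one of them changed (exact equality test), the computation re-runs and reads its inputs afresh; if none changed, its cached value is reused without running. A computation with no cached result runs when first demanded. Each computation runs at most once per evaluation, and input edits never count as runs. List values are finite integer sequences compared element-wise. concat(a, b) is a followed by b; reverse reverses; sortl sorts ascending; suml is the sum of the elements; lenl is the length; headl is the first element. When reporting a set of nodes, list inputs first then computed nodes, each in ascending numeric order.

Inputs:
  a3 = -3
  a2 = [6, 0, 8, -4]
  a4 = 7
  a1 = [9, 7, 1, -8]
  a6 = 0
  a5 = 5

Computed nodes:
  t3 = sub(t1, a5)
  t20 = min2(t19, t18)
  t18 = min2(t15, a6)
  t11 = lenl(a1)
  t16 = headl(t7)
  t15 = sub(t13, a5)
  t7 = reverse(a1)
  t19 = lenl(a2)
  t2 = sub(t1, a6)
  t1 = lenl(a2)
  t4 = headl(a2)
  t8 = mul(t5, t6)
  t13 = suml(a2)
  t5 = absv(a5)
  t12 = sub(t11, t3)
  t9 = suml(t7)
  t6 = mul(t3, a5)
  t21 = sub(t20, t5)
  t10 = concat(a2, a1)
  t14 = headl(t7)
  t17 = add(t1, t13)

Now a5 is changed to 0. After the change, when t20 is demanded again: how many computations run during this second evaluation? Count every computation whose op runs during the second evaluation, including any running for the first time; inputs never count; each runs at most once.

Computations that run: t15, t18 — 2 in total.
Key observation: the change is absorbed at t18 — it re-runs but produces the same value, and the output's value is unchanged.

First evaluation (everything demanded from the output):
  t13 = suml([6, 0, 8, -4]) = 10
  t15 = sub(10, 5) = 5
  t18 = min2(5, 0) = 0
  t19 = lenl([6, 0, 8, -4]) = 4
  t20 = min2(4, 0) = 0

Propagation after the edit:
  t15: runs — a5 5->0; result 10.
  t18: runs — t15 5->10; result 0 (same value as before).
  t20: checked — values it read are unchanged (t19 unchanged, t18 unchanged); reused cached 0 without running.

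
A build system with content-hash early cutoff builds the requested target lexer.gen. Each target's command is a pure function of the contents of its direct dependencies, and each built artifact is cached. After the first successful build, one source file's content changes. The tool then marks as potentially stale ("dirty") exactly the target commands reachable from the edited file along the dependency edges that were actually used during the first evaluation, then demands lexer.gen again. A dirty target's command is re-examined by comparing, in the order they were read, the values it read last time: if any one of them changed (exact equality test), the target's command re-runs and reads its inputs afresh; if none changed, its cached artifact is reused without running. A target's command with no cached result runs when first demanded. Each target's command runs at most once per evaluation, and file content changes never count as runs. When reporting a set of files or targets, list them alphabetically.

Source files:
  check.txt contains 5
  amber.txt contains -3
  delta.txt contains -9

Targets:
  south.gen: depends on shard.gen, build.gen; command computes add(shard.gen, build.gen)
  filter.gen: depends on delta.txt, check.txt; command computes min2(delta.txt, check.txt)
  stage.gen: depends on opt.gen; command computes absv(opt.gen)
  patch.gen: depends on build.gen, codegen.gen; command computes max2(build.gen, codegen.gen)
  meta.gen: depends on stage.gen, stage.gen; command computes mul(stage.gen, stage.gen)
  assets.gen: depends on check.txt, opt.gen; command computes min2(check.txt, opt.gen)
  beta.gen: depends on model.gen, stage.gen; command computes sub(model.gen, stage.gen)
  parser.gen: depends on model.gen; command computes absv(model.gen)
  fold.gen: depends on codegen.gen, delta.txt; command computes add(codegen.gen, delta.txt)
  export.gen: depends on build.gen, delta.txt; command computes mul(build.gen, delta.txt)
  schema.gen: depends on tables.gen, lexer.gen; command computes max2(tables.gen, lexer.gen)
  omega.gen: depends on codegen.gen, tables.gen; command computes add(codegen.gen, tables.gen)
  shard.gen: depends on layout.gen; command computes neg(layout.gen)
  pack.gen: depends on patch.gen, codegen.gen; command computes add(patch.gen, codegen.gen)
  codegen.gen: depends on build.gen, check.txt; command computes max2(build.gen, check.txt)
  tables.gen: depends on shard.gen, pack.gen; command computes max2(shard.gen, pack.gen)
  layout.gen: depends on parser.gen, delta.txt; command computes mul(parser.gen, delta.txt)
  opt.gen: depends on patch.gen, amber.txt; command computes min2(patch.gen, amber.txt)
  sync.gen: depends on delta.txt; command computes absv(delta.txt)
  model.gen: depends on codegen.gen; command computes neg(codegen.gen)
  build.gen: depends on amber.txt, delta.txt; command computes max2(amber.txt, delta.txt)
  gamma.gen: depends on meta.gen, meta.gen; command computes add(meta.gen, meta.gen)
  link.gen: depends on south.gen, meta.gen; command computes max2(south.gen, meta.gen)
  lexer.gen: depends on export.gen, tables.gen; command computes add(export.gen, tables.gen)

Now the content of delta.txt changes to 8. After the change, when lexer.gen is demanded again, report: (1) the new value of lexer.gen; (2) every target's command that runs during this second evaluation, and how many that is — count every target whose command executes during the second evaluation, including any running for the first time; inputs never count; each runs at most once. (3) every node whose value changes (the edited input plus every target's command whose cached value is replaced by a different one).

New value of lexer.gen: 80.
Target commands that run: build.gen, codegen.gen, export.gen, layout.gen, lexer.gen, model.gen, pack.gen, parser.gen, patch.gen, shard.gen, tables.gen — 11 in total.
Values that change: build.gen, codegen.gen, delta.txt, export.gen, layout.gen, lexer.gen, model.gen, pack.gen, parser.gen, patch.gen, shard.gen, tables.gen.

First evaluation (everything demanded from the output):
  build.gen = max2(-3, -9) = -3
  codegen.gen = max2(-3, 5) = 5
  export.gen = mul(-3, -9) = 27
  model.gen = neg(5) = -5
  parser.gen = absv(-5) = 5
  layout.gen = mul(5, -9) = -45
  patch.gen = max2(-3, 5) = 5
  pack.gen = add(5, 5) = 10
  shard.gen = neg(-45) = 45
  tables.gen = max2(45, 10) = 45
  lexer.gen = add(27, 45) = 72

Propagation after the edit:
  build.gen: runs — delta.txt -9->8; result 8.
  codegen.gen: runs — build.gen -3->8; result 8.
  export.gen: runs — build.gen -3->8; delta.txt -9->8; result 64.
  model.gen: runs — codegen.gen 5->8; result -8.
  parser.gen: runs — model.gen -5->-8; result 8.
  layout.gen: runs — parser.gen 5->8; delta.txt -9->8; result 64.
  patch.gen: runs — build.gen -3->8; codegen.gen 5->8; result 8.
  pack.gen: runs — patch.gen 5->8; codegen.gen 5->8; result 16.
  shard.gen: runs — layout.gen -45->64; result -64.
  tables.gen: runs — shard.gen 45->-64; pack.gen 10->16; result 16.
  lexer.gen: runs — export.gen 27->64; tables.gen 45->16; result 80.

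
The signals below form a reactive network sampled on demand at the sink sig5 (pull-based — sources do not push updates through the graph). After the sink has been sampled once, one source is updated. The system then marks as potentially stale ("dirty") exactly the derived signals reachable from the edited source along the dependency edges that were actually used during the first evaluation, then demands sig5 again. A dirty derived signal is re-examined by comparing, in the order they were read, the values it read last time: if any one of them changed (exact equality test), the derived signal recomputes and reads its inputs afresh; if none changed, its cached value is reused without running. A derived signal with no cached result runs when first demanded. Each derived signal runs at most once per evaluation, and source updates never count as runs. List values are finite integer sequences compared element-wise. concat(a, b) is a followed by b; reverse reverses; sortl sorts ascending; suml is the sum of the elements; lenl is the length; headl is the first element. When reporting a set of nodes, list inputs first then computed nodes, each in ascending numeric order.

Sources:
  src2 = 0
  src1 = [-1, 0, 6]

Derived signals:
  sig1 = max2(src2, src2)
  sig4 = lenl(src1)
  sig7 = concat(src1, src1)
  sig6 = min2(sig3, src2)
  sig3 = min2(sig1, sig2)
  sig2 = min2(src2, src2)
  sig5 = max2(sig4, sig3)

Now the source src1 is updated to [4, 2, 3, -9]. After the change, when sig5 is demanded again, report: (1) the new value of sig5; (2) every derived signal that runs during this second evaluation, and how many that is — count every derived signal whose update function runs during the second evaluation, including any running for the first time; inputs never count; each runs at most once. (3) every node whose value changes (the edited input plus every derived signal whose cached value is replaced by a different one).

Initial pass — values computed on the first demand:
  sig1 = max2(0, 0) = 0
  sig2 = min2(0, 0) = 0
  sig3 = min2(0, 0) = 0
  sig4 = lenl([-1, 0, 6]) = 3
  sig5 = max2(3, 0) = 3

Second demand — change propagation:
  sig4: re-runs because src1 [-1, 0, 6]->[4, 2, 3, -9]; new result 4.
  sig5: re-runs because sig4 3->4; new result 4.

sig5 now evaluates to 4.
Run set: sig4, sig5 (2 run).
Changed values: src1, sig4, sig5.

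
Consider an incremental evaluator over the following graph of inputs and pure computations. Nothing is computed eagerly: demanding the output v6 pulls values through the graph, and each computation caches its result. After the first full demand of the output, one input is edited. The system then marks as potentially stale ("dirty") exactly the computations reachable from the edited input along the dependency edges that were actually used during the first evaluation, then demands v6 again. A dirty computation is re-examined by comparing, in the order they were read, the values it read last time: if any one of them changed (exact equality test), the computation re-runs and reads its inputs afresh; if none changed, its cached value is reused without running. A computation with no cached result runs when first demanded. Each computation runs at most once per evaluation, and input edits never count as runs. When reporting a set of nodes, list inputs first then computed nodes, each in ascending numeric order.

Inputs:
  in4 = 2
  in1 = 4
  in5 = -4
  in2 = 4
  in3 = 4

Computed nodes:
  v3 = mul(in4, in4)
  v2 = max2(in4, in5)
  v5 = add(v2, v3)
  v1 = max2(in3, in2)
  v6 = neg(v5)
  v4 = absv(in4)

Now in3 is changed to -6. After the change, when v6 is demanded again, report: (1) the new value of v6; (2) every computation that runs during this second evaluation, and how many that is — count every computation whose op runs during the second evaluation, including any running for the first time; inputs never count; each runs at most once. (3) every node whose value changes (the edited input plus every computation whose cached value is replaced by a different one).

v6 now evaluates to -6.
Run set: none (0 run).
Changed values: in3.
The important point: nothing the output needs ever reads in3, so the edit is invisible to it.

Initial pass — values computed on the first demand:
  v2 = max2(2, -4) = 2
  v3 = mul(2, 2) = 4
  v5 = add(2, 4) = 6
  v6 = neg(6) = -6

Second demand — change propagation:
  no demanded computation ever read in3, so the edit dirties nothing and nothing runs.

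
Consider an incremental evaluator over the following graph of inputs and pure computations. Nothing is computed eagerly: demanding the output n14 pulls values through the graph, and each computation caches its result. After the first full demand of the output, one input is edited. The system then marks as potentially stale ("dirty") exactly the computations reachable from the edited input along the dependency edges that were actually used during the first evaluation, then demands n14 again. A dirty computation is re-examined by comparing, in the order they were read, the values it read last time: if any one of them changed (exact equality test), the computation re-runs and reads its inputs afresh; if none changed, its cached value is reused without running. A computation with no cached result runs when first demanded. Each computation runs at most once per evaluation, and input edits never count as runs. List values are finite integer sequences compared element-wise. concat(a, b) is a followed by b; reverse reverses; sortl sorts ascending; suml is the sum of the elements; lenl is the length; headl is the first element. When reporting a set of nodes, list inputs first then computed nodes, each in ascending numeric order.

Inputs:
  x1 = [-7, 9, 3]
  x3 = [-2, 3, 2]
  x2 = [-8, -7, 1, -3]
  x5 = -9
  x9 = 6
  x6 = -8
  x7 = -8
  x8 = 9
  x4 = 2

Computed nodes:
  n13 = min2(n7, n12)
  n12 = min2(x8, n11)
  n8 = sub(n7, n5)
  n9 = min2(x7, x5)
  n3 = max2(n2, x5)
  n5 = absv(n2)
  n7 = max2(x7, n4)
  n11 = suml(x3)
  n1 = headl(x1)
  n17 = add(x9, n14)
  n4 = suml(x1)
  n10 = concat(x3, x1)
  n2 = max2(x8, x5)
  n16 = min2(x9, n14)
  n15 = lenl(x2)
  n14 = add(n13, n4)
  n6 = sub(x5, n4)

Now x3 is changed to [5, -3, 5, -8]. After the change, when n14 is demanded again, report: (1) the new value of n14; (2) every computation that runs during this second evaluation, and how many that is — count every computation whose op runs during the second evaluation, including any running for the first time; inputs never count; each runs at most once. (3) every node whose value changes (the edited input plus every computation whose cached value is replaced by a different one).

n14 now evaluates to 4.
Run set: n11, n12, n13, n14 (4 run).
Changed values: x3, n11, n12, n13, n14.

Initial pass — values computed on the first demand:
  n4 = suml([-7, 9, 3]) = 5
  n7 = max2(-8, 5) = 5
  n11 = suml([-2, 3, 2]) = 3
  n12 = min2(9, 3) = 3
  n13 = min2(5, 3) = 3
  n14 = add(3, 5) = 8

Second demand — change propagation:
  n11: re-runs because x3 [-2, 3, 2]->[5, -3, 5, -8]; new result -1.
  n12: re-runs because n11 3->-1; new result -1.
  n13: re-runs because n12 3->-1; new result -1.
  n14: re-runs because n13 3->-1; new result 4.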